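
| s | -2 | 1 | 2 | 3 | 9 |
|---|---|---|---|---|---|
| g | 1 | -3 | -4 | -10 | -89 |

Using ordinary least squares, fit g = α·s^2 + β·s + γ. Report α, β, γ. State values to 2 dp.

The normal system XᵀX·[α, β, γ]ᵀ = Xᵀg is [[6675, 757, 99]; [757, 99, 13]; [99, 13, 5]]·[α, β, γ]ᵀ = [-7314, -844, -105]ᵀ.
Row-reducing yields α = -70063/72256, β = -95931/72256, γ = 29823/18064.

α = -0.97, β = -1.33, γ = 1.65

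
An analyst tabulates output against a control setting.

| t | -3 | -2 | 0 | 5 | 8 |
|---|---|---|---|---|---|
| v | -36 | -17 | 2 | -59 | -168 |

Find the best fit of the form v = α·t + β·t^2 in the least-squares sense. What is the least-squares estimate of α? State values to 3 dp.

Sums needed: Σt·t = 102, Σt·t^2 = 602, Σt^2·t^2 = 4818.
And Σt·v = -1497, Σt^2·v = -12619.
So MᵀM·[α, β]ᵀ = Mᵀv: [[102, 602]; [602, 4818]]·[α, β]ᵀ = [-1497, -12619]ᵀ.
Determinant 102·4818 − 602² = 129032.
α = ((-1497)·4818 − 602·(-12619))/129032 = 96023/32258; β = (102·(-12619) − 602·(-1497))/129032 = -48243/16129.

α = 2.977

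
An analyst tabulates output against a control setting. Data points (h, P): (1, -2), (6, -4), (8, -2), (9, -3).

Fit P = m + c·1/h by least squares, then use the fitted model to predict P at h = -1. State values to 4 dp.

P̂ = -4.2057

Entries of MᵀM: Σ1 = 4, Σ1/h = 101/72, Σ1/h·1/h = 5473/5184.
For MᵀP: ΣP = -11, Σ1/h·P = -13/4.
Normal equations: [[4, 101/72]; [101/72, 5473/5184]]·[m, c]ᵀ = [-11, -13/4]ᵀ.
Eliminating c: (5473/5184)·(row 1) − (101/72)·(row 2) gives (433/192)·m = (5473/5184)·(-11) − (101/72)·(-13/4) = -36569/5184, so m = -36569/11691.
Then c = ((-13/4) − (101/72)·(-36569/11691))/(5473/5184) = 1400/1299.
At h = -1: P̂ = (-36569/11691)·(1) + (1400/1299)·(-1) = -49169/11691.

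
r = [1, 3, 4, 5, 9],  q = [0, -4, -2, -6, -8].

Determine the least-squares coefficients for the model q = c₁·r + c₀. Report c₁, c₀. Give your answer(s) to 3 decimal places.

Entries of XᵀX: Σr·r = 132, Σr = 22, Σ1 = 5.
Right-hand side: Σr·q = -122, Σq = -20.
det = 132·5 − 22² = 176.
c₁ = ((-122)·5 − 22·(-20))/176 = -85/88; c₀ = (132·(-20) − 22·(-122))/176 = 1/4.

c₁ = -0.966, c₀ = 0.250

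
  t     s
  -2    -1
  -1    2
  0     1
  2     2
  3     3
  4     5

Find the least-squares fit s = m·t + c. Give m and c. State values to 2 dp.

Normal-equation sums: Σt·t = 34, Σt = 6, Σ1 = 6.
And Σt·s = 33, Σs = 12.
So AᵀA·[m, c]ᵀ = Aᵀs: [[34, 6]; [6, 6]]·[m, c]ᵀ = [33, 12]ᵀ.
det = 34·6 − 6² = 168.
m = (33·6 − 6·12)/168 = 3/4; c = (34·12 − 6·33)/168 = 5/4.

m = 0.75, c = 1.25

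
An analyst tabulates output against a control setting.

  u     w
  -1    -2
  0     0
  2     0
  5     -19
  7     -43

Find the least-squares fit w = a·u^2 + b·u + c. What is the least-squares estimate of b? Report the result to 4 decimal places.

Sums needed: Σu^2·u^2 = 3043, Σu^2·u = 475, Σu^2 = 79, Σu·u = 79, Σu = 13, Σ1 = 5.
For Xᵀw: Σu^2·w = -2584, Σu·w = -394, Σw = -64.
Inverting the 3×3 Gram matrix, [a, b, c]ᵀ = [-4054/3517, 6471/3517, 2211/3517]ᵀ.

b = 1.8399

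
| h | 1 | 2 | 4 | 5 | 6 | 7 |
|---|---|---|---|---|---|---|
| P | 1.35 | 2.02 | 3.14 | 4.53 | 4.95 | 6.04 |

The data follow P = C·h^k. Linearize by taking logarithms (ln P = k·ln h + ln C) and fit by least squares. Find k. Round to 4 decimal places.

k = 0.7639

With ln Pᵢ as the transformed response and ln hᵢ as the regressor:
Σln h = 7.4265, Σ(ln h)² = 11.9895, Σln P = 7.0559, Σln h·ln P = 10.8702.
Normal system: [[11.9895, 7.4265]; [7.4265, 6]]·[k, ln C]ᵀ = [10.8702, 7.0559]ᵀ.
Δ = 11.9895·6 − (7.4265)² = 16.7835; k = (10.8702·6 − 7.4265·7.0559)/16.7835 = 0.76386, ln C = (11.9895·7.0559 − 7.4265·10.8702)/16.7835 = 0.23052.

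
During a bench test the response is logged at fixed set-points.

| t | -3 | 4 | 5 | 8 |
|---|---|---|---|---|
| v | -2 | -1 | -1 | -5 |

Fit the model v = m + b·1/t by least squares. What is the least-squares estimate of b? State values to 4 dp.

b = 0.6309

From the data, Σ1 = 4, Σ1/t = 29/120, Σ1/t·1/t = 3301/14400.
For Mᵀv: Σv = -9, Σ1/t·v = -49/120.
Normal equations: [[4, 29/120]; [29/120, 3301/14400]]·[m, b]ᵀ = [-9, -49/120]ᵀ.
det = 4·(3301/14400) − (29/120)² = 4121/4800.
m = ((-9)·(3301/14400) − (29/120)·(-49/120))/(4121/4800) = -2176/951; b = (4·(-49/120) − (29/120)·(-9))/(4121/4800) = 200/317.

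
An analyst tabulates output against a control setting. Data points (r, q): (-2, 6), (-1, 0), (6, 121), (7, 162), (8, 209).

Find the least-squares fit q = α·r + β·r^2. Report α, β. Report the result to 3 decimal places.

Forming AᵀA = [[154, 1062]; [1062, 7810]] and Aᵀq = [3520, 25694]ᵀ gives AᵀA·[α, β]ᵀ = Aᵀq.
Eliminating β: 7810·(row 1) − 1062·(row 2) gives 74896·α = 7810·3520 − 1062·25694 = 204172, so α = 51043/18724.
Then β = (25694 − 1062·(51043/18724))/7810 = 54659/18724.

α = 2.726, β = 2.919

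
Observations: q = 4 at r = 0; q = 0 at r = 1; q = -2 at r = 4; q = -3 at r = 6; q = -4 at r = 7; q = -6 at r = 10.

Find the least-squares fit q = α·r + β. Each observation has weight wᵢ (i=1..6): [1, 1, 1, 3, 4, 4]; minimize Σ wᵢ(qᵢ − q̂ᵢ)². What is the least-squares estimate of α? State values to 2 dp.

α = -0.84

The normal equations are: 721·α + 91·β = -414;  91·α + 14·β = -47.
(Σwᵢ·r·r = 721, Σwᵢ·r = 91, Σwᵢ·1 = 14, Σwᵢ·r·q = -414, Σwᵢ·q = -47.)
det = 721·14 − 91² = 1813.
α = ((-414)·14 − 91·(-47))/1813 = -31/37; β = (721·(-47) − 91·(-414))/1813 = 541/259.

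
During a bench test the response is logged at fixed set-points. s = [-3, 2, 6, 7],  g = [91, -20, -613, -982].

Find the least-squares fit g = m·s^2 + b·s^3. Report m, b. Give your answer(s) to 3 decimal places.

m = 1.062, b = -3.015

Forming AᵀA = [[3794, 24372]; [24372, 165098]] and Aᵀg = [-69447, -471851]ᵀ gives AᵀA·[m, b]ᵀ = Aᵀg.
Δ = 3794·165098 − 24372² = 32387428.
m = ((-69447)·165098 − 24372·(-471851))/32387428 = 17195883/16193714; b = (3794·(-471851) − 24372·(-69447))/32387428 = -48820205/16193714.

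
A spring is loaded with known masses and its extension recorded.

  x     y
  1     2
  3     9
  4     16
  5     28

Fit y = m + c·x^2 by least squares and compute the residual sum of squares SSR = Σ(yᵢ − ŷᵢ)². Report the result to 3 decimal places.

SSR = 4.002

The normal system AᵀA·[m, c]ᵀ = Aᵀy is [[4, 51]; [51, 963]]·[m, c]ᵀ = [55, 1039]ᵀ.
Δ = 4·963 − 51² = 1251.
m = (55·963 − 51·1039)/1251 = -8/417; c = (4·1039 − 51·55)/1251 = 1351/1251.
Residuals: 1175/1251, -292/417, -1576/1251, 1277/1251; SSR = 5006/1251.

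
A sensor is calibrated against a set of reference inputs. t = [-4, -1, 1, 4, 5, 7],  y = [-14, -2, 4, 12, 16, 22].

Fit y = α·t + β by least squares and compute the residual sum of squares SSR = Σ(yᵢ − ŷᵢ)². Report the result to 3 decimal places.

MᵀM·[α, β]ᵀ = Mᵀy reads: 108·α + 12·β = 344;  12·α + 6·β = 38.
Eliminating β: 6·(row 1) − 12·(row 2) gives 504·α = 6·344 − 12·38 = 1608, so α = 67/21.
Then β = (38 − 12·(67/21))/6 = -1/21.
Residuals: -25/21, 26/21, 6/7, -5/7, 2/21, -2/7; SSR = 30/7.

SSR = 4.286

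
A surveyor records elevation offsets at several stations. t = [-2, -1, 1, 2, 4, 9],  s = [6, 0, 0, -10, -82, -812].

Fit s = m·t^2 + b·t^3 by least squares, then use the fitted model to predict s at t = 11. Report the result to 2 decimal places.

ŝ = -1456.34

Setting ∂/∂m … = 0 gives: 6851·m + 60073·b = -67100;  60073·m + 535667·b = -597324.
(Σt^2·t^2 = 6851, Σt^2·t^3 = 60073, Σt^3·t^3 = 535667, Σt^2·s = -67100, Σt^3·s = -597324.)
Determinant 6851·535667 − 60073² = 61089288.
m = ((-67100)·535667 − 60073·(-597324))/61089288 = -7526381/7636161; b = (6851·(-597324) − 60073·(-67100))/61089288 = -590081/587397.
At t = 11: ŝ = (-7526381/7636161)·(121) + (-590081/587397)·(1331) = -3706954548/2545387.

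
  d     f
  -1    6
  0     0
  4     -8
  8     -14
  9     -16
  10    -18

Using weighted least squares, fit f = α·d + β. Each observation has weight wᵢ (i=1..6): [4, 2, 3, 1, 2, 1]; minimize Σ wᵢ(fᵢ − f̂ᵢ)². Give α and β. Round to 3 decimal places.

α = -2.110, β = 2.219

Normal-equation sums: Σwᵢ·d·d = 378, Σwᵢ·d = 44, Σwᵢ·1 = 13.
And Σwᵢ·d·f = -700, Σwᵢ·f = -64.
XᵀWX·[α, β]ᵀ = XᵀWf becomes [[378, 44]; [44, 13]]·[α, β]ᵀ = [-700, -64]ᵀ.
Δ = 378·13 − 44² = 2978.
α = ((-700)·13 − 44·(-64))/2978 = -3142/1489; β = (378·(-64) − 44·(-700))/2978 = 3304/1489.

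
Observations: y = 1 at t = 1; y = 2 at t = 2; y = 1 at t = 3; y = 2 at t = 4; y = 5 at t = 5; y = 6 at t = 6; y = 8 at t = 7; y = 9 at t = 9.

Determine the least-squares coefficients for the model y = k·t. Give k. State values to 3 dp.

k = 0.968

Forming MᵀM = [[221]] and Mᵀy = [214]ᵀ gives MᵀM·[k]ᵀ = Mᵀy.
k = 214/221 = 0.968326.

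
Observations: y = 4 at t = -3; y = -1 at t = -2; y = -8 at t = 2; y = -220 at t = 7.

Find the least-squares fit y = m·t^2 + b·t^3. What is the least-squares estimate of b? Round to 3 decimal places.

b = -0.491

Entries of XᵀX: Σt^2·t^2 = 2514, Σt^2·t^3 = 16564, Σt^3·t^3 = 118506.
Right-hand side: Σt^2·y = -10780, Σt^3·y = -75624.
Eliminating b: 118506·(row 1) − 16564·(row 2) gives 23557988·m = 118506·(-10780) − 16564·(-75624) = -24858744, so m = -6214686/5889497.
Then b = ((-75624) − 16564·(-6214686/5889497))/118506 = -2889704/5889497.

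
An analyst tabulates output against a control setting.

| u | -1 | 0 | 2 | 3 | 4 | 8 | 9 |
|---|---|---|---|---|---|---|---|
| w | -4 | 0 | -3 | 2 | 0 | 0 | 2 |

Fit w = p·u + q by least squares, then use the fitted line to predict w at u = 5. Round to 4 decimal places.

ŵ = 0.1167

The normal system MᵀM·[p, q]ᵀ = Mᵀw is [[175, 25]; [25, 7]]·[p, q]ᵀ = [22, -3]ᵀ.
det = 175·7 − 25² = 600.
p = (22·7 − 25·(-3))/600 = 229/600; q = (175·(-3) − 25·22)/600 = -43/24.
At u = 5: ŵ = (229/600)·(5) + (-43/24)·(1) = 7/60.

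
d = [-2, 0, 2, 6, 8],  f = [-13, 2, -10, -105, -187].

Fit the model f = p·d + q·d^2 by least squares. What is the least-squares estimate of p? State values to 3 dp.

p = 0.585

Sums needed: Σd·d = 108, Σd·d^2 = 728, Σd^2·d^2 = 5424.
And Σd·f = -2120, Σd^2·f = -15840.
MᵀM·[p, q]ᵀ = Mᵀf becomes [[108, 728]; [728, 5424]]·[p, q]ᵀ = [-2120, -15840]ᵀ.
det = 108·5424 − 728² = 55808.
p = ((-2120)·5424 − 728·(-15840))/55808 = 255/436; q = (108·(-15840) − 728·(-2120))/55808 = -2615/872.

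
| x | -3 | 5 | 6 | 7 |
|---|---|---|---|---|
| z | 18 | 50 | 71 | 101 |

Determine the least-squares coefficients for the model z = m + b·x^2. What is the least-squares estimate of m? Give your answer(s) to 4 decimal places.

From the data, Σ1 = 4, Σx^2 = 119, Σx^2·x^2 = 4403.
For Mᵀz: Σz = 240, Σx^2·z = 8917.
MᵀM·[m, b]ᵀ = Mᵀz becomes [[4, 119]; [119, 4403]]·[m, b]ᵀ = [240, 8917]ᵀ.
det = 4·4403 − 119² = 3451.
m = (240·4403 − 119·8917)/3451 = -37/29; b = (4·8917 − 119·240)/3451 = 7108/3451.

m = -1.2759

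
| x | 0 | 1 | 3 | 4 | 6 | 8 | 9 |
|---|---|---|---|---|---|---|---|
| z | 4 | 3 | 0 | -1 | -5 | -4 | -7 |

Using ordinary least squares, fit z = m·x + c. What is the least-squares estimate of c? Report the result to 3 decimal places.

c = 3.762

From the data, Σx·x = 207, Σx = 31, Σ1 = 7.
For Mᵀz: Σx·z = -126, Σz = -10.
MᵀM·[m, c]ᵀ = Mᵀz becomes [[207, 31]; [31, 7]]·[m, c]ᵀ = [-126, -10]ᵀ.
Δ = 207·7 − 31² = 488.
m = ((-126)·7 − 31·(-10))/488 = -143/122; c = (207·(-10) − 31·(-126))/488 = 459/122.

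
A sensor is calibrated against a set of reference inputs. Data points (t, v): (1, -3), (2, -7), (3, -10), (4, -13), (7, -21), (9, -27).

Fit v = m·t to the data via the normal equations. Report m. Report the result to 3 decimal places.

m = -3.056

MᵀM·[m]ᵀ = Mᵀv reads: 160·m = -489.
m = (-489)/160 = -3.05625.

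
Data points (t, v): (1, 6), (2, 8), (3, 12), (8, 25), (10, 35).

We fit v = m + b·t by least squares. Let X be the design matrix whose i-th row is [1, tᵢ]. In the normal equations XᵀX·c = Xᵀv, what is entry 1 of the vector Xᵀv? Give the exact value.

Entry 1 ↔ basis 1, so (Xᵀv)_{1} = Σᵢ vᵢ = (1)·(6) + (1)·(8) + (1)·(12) + (1)·(25) + (1)·(35) = 86.

86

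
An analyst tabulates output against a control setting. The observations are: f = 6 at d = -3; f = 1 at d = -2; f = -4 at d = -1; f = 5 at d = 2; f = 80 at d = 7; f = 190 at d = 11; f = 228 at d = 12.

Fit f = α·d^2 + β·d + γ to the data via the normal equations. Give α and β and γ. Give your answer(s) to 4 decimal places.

α = 1.4880, β = 1.3375, γ = -3.2578

Sums needed: Σd^2·d^2 = 37892, Σd^2·d = 3374, Σd^2 = 332, Σd·d = 332, Σd = 26, Σ1 = 7.
Right-hand side: Σd^2·f = 59816, Σd·f = 5380, Σf = 506.
Solving the 3×3 system (Gaussian elimination) gives α = 1641772/1103313, β = 1475720/1103313, γ = -1198126/367771.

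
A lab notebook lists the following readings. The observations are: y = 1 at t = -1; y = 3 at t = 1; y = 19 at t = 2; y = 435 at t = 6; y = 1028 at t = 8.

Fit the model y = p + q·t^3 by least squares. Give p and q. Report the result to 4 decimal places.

p = 2.3176, q = 2.0033

From the data, Σ1 = 5, Σt^3 = 736, Σt^3·t^3 = 308866.
Right-hand side: Σy = 1486, Σt^3·y = 620450.
Normal equations: [[5, 736]; [736, 308866]]·[p, q]ᵀ = [1486, 620450]ᵀ.
Eliminating q: 308866·(row 1) − 736·(row 2) gives 1002634·p = 308866·1486 − 736·620450 = 2323676, so p = 1161838/501317.
Then q = (620450 − 736·(1161838/501317))/308866 = 1004277/501317.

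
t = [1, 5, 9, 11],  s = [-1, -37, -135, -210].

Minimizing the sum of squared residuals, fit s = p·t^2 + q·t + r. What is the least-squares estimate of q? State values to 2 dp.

With design matrix A, AᵀA = [[21828, 2186, 228]; [2186, 228, 26]; [228, 26, 4]] and Aᵀs = [-37271, -3711, -383]ᵀ.
Row-reducing yields p = -3189/1592, q = 1273/398, r = -3759/1592.

q = 3.20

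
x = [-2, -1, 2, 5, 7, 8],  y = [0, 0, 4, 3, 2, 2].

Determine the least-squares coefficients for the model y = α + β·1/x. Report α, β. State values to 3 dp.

Setting ∂/∂α … = 0 gives: 6·α + (-149/280)·β = 11;  (-149/280)·α + (123561/78400)·β = 439/140.
(Σ1 = 6, Σ1/x = -149/280, Σ1/x·1/x = 123561/78400, Σy = 11, Σ1/x·y = 439/140.)
Eliminating β: (123561/78400)·(row 1) − (-149/280)·(row 2) gives (143833/15680)·α = (123561/78400)·11 − (-149/280)·(439/140) = 1489993/78400, so α = 1489993/719165.
Then β = ((439/140) − (-149/280)·(1489993/719165))/(123561/78400) = 386792/143833.

α = 2.072, β = 2.689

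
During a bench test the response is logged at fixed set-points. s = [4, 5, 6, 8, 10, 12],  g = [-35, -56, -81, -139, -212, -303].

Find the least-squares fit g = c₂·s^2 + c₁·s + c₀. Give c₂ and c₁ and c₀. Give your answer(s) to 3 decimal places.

c₂ = -1.876, c₁ = -3.332, c₀ = 7.671

Sums needed: Σs^2·s^2 = 37009, Σs^2·s = 3645, Σs^2 = 385, Σs·s = 385, Σs = 45, Σ1 = 6.
For Aᵀg: Σs^2·g = -78604, Σs·g = -7774, Σg = -826.
Normal equations: [[37009, 3645, 385]; [3645, 385, 45]; [385, 45, 6]]·[c₂, c₁, c₀]ᵀ = [-78604, -7774, -826]ᵀ.
Row-reducing yields c₂ = -12011/6404, c₁ = -106693/32020, c₀ = 12282/1601.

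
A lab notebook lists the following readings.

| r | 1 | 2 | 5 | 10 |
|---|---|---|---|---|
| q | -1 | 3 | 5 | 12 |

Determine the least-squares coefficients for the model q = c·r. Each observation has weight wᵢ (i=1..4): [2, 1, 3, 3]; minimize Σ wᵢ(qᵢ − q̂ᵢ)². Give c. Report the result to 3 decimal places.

c = 1.152

With design matrix X, XᵀWX = [[381]] and XᵀWq = [439]ᵀ.
c = 439/381 = 1.15223.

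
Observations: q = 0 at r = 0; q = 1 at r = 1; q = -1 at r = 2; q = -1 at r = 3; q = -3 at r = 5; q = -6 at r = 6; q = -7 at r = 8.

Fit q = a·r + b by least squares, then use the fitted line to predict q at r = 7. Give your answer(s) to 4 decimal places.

q̂ = -5.8966

With design matrix X, XᵀX = [[139, 25]; [25, 7]] and Xᵀq = [-111, -17]ᵀ.
Determinant 139·7 − 25² = 348.
a = ((-111)·7 − 25·(-17))/348 = -88/87; b = (139·(-17) − 25·(-111))/348 = 103/87.
At r = 7: q̂ = (-88/87)·(7) + (103/87)·(1) = -171/29.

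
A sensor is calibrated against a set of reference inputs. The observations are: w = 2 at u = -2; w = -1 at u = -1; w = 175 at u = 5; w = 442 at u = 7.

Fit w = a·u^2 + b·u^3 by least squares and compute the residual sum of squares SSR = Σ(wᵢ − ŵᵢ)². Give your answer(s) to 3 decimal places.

The normal system AᵀA·[a, b]ᵀ = Aᵀw is [[3043, 19899]; [19899, 133339]]·[a, b]ᵀ = [26040, 173466]ᵀ.
det = 3043·133339 − 19899² = 9780376.
a = (26040·133339 − 19899·173466)/9780376 = 10173813/4890188; b = (3043·173466 − 19899·26040)/9780376 = 4843539/4890188.
Residuals: 1958359/1222547, -5110231/2445094, -1001200/1222547, 806191/2445094; SSR = 18860089/2445094.

SSR = 7.713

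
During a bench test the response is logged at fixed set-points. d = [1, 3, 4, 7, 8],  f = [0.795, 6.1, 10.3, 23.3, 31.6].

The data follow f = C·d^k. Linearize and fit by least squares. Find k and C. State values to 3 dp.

k = 1.752, C = 0.837

Taking logs, ln f = k·ln d + ln C, so regress ln f on ln d.
Over the data: Σln d = 6.5103, Σ(ln d)² = 11.2394, Σln f = 10.5126, Σln d·ln f = 18.5269.
Normal system: [[11.2394, 6.5103]; [6.5103, 5]]·[k, ln C]ᵀ = [18.5269, 10.5126]ᵀ.
Solving (det = 13.8136): k = 1.75151, ln C = -0.17802, so C = exp(-0.17802) = 0.83692.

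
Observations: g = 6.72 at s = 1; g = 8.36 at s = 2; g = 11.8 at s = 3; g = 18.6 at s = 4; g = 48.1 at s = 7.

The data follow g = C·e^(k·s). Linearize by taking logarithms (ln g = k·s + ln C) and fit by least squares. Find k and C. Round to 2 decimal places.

k = 0.34, C = 4.52

Linearized form: ln g = k·s + ln C. From the 5 transformed points,
XᵀX = [[79.0000, 17.0000]; [17.0000, 5]], rhs = [52.3619, 13.2931]ᵀ  (here Σs = 17.0000, Σ(s)² = 79.0000, Σln g = 13.2931, Σs·ln g = 52.3619).
Δ = 79.0000·5 − (17.0000)² = 106.0000; k = (52.3619·5 − 17.0000·13.2931)/106.0000 = 0.33799, ln C = (79.0000·13.2931 − 17.0000·52.3619)/106.0000 = 1.50945, so C = exp(1.50945) = 4.52423.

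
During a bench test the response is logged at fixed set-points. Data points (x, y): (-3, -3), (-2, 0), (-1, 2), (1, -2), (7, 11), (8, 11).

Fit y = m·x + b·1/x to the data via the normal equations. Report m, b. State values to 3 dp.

m = 1.506, b = -3.791

Forming AᵀA = [[128, 6]; [6, 67657/28224]] and Aᵀy = [170, -3/56]ᵀ gives AᵀA·[m, b]ᵀ = Aᵀy.
Eliminating b: (67657/28224)·(row 1) − 6·(row 2) gives (119438/441)·m = (67657/28224)·170 − 6·(-3/56) = 5755381/14112, so m = 5755381/3822016.
Then b = ((-3/56) − 6·(5755381/3822016))/(67657/28224) = -226422/59719.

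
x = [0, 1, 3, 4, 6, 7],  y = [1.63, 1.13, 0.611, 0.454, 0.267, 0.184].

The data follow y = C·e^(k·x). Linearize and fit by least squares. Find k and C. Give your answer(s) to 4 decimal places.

Taking logs, ln y = k·x + ln C, so regress ln y on x.
Σx = 21.0000, Σ(x)² = 111.0000, Σln y = -3.6848, Σx·ln y = -24.2872.
Equations: 111.0000·k + 21.0000·ln C = -24.2872;  21.0000·k + 6·ln C = -3.6848.
Δ = 111.0000·6 − (21.0000)² = 225.0000; k = (-24.2872·6 − 21.0000·-3.6848)/225.0000 = -0.30374, ln C = (111.0000·-3.6848 − 21.0000·-24.2872)/225.0000 = 0.44895, so C = exp(0.44895) = 1.56666.

k = -0.3037, C = 1.5667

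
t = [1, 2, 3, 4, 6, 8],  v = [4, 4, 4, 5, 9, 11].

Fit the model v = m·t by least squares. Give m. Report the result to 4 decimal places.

m = 1.4308

Forming AᵀA = [[130]] and Aᵀv = [186]ᵀ gives AᵀA·[m]ᵀ = Aᵀv.
Hence m = 186 / 130 ≈ 1.43077.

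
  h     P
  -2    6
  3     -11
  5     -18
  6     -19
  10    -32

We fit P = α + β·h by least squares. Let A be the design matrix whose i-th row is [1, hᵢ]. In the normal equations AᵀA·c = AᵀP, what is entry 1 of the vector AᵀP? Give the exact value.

Entry 1 ↔ basis 1, so (AᵀP)_{1} = Σᵢ Pᵢ = (1)·(6) + (1)·(-11) + (1)·(-18) + (1)·(-19) + (1)·(-32) = -74.

-74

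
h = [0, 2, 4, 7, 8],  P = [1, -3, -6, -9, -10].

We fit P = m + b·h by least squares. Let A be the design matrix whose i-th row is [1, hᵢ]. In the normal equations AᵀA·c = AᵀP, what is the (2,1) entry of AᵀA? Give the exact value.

Row 2 ↔ basis h, column 1 ↔ basis 1, so (AᵀA)_{2,1} = Σᵢ h = (0)·(1) + (2)·(1) + (4)·(1) + (7)·(1) + (8)·(1) = 21.

21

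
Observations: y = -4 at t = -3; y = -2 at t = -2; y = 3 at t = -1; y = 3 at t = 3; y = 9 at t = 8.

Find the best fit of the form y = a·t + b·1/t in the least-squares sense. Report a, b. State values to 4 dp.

Sums needed: Σt·t = 87, Σt·1/t = 5, Σ1/t·1/t = 857/576.
For Aᵀy: Σt·y = 94, Σ1/t·y = 35/24.
Determinant 87·(857/576) − 5² = 20053/192.
a = (94·(857/576) − 5·(35/24))/(20053/192) = 76358/60159; b = (87·(35/24) − 5·94)/(20053/192) = -65880/20053.

a = 1.2693, b = -3.2853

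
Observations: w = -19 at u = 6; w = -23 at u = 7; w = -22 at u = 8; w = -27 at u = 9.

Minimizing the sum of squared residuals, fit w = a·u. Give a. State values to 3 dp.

a = -3.017

Sums needed: Σu·u = 230.
And Σu·w = -694.
So XᵀX·[a]ᵀ = Xᵀw: [[230]]·[a]ᵀ = [-694]ᵀ.
a = (-694)/230 = -3.01739.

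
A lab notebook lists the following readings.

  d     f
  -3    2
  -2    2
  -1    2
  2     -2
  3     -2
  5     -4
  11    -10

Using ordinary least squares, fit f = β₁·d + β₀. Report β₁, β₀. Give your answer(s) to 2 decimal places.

β₁ = -0.90, β₀ = 0.21

The normal equations are: 173·β₁ + 15·β₀ = -152;  15·β₁ + 7·β₀ = -12.
(Σd·d = 173, Σd = 15, Σ1 = 7, Σd·f = -152, Σf = -12.)
Eliminating β₀: 7·(row 1) − 15·(row 2) gives 986·β₁ = 7·(-152) − 15·(-12) = -884, so β₁ = -26/29.
Then β₀ = ((-12) − 15·(-26/29))/7 = 6/29.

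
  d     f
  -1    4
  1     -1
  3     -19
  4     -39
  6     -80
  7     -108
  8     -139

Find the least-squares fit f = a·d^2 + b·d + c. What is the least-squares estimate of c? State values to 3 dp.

The normal equations are: 8132·a + 1162·b + 176·c = -17860;  1162·a + 176·b + 28·c = -2566;  176·a + 28·b + 7·c = -382.
Row-reducing yields a = -92651/48081, b = -116780/48081, c = 57594/16027.

c = 3.594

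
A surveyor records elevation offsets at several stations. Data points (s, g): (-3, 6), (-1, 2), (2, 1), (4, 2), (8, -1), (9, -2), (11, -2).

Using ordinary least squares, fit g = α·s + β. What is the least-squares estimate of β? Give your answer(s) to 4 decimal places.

Compute the Gram sums: Σs·s = 296, Σs = 30, Σ1 = 7.
Right-hand side: Σs·g = -58, Σg = 6.
So MᵀM·[α, β]ᵀ = Mᵀg: [[296, 30]; [30, 7]]·[α, β]ᵀ = [-58, 6]ᵀ.
Eliminating β: 7·(row 1) − 30·(row 2) gives 1172·α = 7·(-58) − 30·6 = -586, so α = -1/2.
Then β = (6 − 30·(-1/2))/7 = 3.

β = 3.0000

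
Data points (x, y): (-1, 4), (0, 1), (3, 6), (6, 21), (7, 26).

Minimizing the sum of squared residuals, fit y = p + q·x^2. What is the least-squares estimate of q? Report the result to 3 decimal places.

q = 0.499

AᵀA·[p, q]ᵀ = Aᵀy reads: 5·p + 95·q = 58;  95·p + 3779·q = 2088.
Eliminating q: 3779·(row 1) − 95·(row 2) gives 9870·p = 3779·58 − 95·2088 = 20822, so p = 10411/4935.
Then q = (2088 − 95·(10411/4935))/3779 = 493/987.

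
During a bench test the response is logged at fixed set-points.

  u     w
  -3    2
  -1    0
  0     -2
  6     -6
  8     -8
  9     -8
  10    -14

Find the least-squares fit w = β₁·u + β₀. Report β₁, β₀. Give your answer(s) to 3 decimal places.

β₁ = -0.988, β₀ = -1.048

The normal equations are: 291·β₁ + 29·β₀ = -318;  29·β₁ + 7·β₀ = -36.
Eliminating β₀: 7·(row 1) − 29·(row 2) gives 1196·β₁ = 7·(-318) − 29·(-36) = -1182, so β₁ = -591/598.
Then β₀ = ((-36) − 29·(-591/598))/7 = -627/598.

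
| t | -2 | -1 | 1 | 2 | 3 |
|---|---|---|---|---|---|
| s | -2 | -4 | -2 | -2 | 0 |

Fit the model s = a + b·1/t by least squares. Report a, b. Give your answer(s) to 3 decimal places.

a = -2.069, b = 1.030

Compute the Gram sums: Σ1 = 5, Σ1/t = 1/3, Σ1/t·1/t = 47/18.
For Aᵀs: Σs = -10, Σ1/t·s = 2.
AᵀA·[a, b]ᵀ = Aᵀs becomes [[5, 1/3]; [1/3, 47/18]]·[a, b]ᵀ = [-10, 2]ᵀ.
Eliminating b: (47/18)·(row 1) − (1/3)·(row 2) gives (233/18)·a = (47/18)·(-10) − (1/3)·2 = -241/9, so a = -482/233.
Then b = (2 − (1/3)·(-482/233))/(47/18) = 240/233.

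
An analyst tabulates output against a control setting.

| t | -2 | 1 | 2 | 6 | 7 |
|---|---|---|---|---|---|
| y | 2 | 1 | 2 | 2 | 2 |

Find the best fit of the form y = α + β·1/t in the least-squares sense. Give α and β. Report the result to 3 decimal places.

α = 1.960, β = -0.612

Compute the Gram sums: Σ1 = 5, Σ1/t = 55/42, Σ1/t·1/t = 2731/1764.
And Σy = 9, Σ1/t·y = 34/21.
Normal equations: [[5, 55/42]; [55/42, 2731/1764]]·[α, β]ᵀ = [9, 34/21]ᵀ.
det = 5·(2731/1764) − (55/42)² = 5315/882.
α = (9·(2731/1764) − (55/42)·(34/21))/(5315/882) = 20839/10630; β = (5·(34/21) − (55/42)·9)/(5315/882) = -651/1063.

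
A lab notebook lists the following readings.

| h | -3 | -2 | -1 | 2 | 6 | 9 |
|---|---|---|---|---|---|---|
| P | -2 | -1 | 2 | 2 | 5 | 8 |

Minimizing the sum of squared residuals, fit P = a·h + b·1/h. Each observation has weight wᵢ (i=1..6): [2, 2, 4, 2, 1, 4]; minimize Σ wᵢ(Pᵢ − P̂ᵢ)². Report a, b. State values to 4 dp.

Normal-equation sums: Σwᵢ·h·h = 398, Σwᵢ·h·1/h = 15, Σwᵢ·1/h·1/h = 1717/324.
And Σwᵢ·h·P = 334, Σwᵢ·1/h·P = 13/18.
XᵀWX·[a, b]ᵀ = XᵀWP becomes [[398, 15]; [15, 1717/324]]·[a, b]ᵀ = [334, 13/18]ᵀ.
Determinant 398·(1717/324) − 15² = 305233/162.
a = (334·(1717/324) − 15·(13/18))/(305233/162) = 284984/305233; b = (398·(13/18) − 15·334)/(305233/162) = -765054/305233.

a = 0.9337, b = -2.5065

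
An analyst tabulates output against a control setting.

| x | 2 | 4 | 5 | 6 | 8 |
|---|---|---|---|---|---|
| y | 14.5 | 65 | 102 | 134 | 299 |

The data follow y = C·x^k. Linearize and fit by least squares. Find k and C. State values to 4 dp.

k = 2.1355, C = 3.2720

Let Y = ln y. Fitting Y = k·ln x + ln C by least squares:
Sums: Σln x = 7.5601, Σ(ln x)² = 12.5270, Σln y = 22.0718, Σln x·ln y = 35.7136.
Normal system: [[12.5270, 7.5601]; [7.5601, 5]]·[k, ln C]ᵀ = [35.7136, 22.0718]ᵀ.
Δ = 12.5270·5 − (7.5601)² = 5.4804; k = (35.7136·5 − 7.5601·22.0718)/5.4804 = 2.13554, ln C = (12.5270·22.0718 − 7.5601·35.7136)/5.4804 = 1.18539, so C = exp(1.18539) = 3.27197.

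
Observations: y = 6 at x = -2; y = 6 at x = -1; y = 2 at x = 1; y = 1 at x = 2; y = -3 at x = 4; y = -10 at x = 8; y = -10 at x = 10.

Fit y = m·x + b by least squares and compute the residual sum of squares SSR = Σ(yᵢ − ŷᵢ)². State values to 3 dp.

With design matrix A, AᵀA = [[190, 22]; [22, 7]] and Aᵀy = [-206, -8]ᵀ.
Determinant 190·7 − 22² = 846.
m = ((-206)·7 − 22·(-8))/846 = -211/141; b = (190·(-8) − 22·(-206))/846 = 502/141.
Residuals: -26/47, 133/141, -3/47, 61/141, -27/47, -224/141, 66/47; SSR = 292/47.

SSR = 6.213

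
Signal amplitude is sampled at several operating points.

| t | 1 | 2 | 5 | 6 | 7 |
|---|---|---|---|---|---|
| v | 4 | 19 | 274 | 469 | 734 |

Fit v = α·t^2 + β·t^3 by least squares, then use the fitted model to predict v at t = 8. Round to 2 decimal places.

v̂ = 1087.52

Entries of AᵀA: Σt^2·t^2 = 4339, Σt^2·t^3 = 27741, Σt^3·t^3 = 179995.
Moment sums: Σt^2·v = 59780, Σt^3·v = 387472.
So AᵀA·[α, β]ᵀ = Aᵀv: [[4339, 27741]; [27741, 179995]]·[α, β]ᵀ = [59780, 387472]ᵀ.
det = 4339·179995 − 27741² = 11435224.
α = (59780·179995 − 27741·387472)/11435224 = 2810087/2858806; β = (4339·387472 − 27741·59780)/11435224 = 5721007/2858806.
At t = 8: v̂ = (2810087/2858806)·(64) + (5721007/2858806)·(512) = 1554500576/1429403.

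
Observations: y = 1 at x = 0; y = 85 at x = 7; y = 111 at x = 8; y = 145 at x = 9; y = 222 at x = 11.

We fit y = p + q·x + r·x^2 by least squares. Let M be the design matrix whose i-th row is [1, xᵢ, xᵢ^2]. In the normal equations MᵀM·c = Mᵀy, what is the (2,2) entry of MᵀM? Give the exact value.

Row 2 ↔ basis x, column 2 ↔ basis x, so (MᵀM)_{2,2} = Σᵢ (x)·(x) = (0)·(0) + (7)·(7) + (8)·(8) + (9)·(9) + (11)·(11) = 315.

315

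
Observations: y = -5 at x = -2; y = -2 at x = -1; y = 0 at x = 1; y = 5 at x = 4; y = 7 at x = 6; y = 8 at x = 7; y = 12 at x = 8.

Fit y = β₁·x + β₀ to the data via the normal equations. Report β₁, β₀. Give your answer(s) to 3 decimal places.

β₁ = 1.507, β₀ = -1.382

Forming MᵀM = [[171, 23]; [23, 7]] and Mᵀy = [226, 25]ᵀ gives MᵀM·[β₁, β₀]ᵀ = Mᵀy.
Δ = 171·7 − 23² = 668.
β₁ = (226·7 − 23·25)/668 = 1007/668; β₀ = (171·25 − 23·226)/668 = -923/668.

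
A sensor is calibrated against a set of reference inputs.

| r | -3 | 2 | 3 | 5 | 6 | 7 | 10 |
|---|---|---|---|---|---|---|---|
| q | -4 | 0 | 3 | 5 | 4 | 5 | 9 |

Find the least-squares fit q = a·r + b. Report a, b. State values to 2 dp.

a = 0.97, b = -1.03

From the data, Σr·r = 232, Σr = 30, Σ1 = 7.
Right-hand side: Σr·q = 195, Σq = 22.
XᵀX·[a, b]ᵀ = Xᵀq becomes [[232, 30]; [30, 7]]·[a, b]ᵀ = [195, 22]ᵀ.
Δ = 232·7 − 30² = 724.
a = (195·7 − 30·22)/724 = 705/724; b = (232·22 − 30·195)/724 = -373/362.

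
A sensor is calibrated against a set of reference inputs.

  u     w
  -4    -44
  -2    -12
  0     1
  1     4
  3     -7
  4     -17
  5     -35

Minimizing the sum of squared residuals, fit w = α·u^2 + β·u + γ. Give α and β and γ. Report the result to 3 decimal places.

α = -2.097, β = 3.206, γ = 2.347

Compute the Gram sums: Σu^2·u^2 = 1235, Σu^2·u = 145, Σu^2 = 71, Σu·u = 71, Σu = 7, Σ1 = 7.
For Mᵀw: Σu^2·w = -1958, Σu·w = -60, Σw = -110.
So MᵀM·[α, β, γ]ᵀ = Mᵀw: [[1235, 145, 71]; [145, 71, 7]; [71, 7, 7]]·[α, β, γ]ᵀ = [-1958, -60, -110]ᵀ.
Inverting the 3×3 Gram matrix, [α, β, γ]ᵀ = [-100811/48081, 154126/48081, 3419/1457]ᵀ.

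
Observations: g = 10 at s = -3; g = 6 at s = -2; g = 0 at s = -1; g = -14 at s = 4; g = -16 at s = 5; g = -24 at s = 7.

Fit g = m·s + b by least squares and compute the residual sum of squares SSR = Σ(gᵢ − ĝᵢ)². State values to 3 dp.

Setting ∂/∂m … = 0 gives: 104·m + 10·b = -346;  10·m + 6·b = -38.
(Σs·s = 104, Σs = 10, Σ1 = 6, Σs·g = -346, Σg = -38.)
det = 104·6 − 10² = 524.
m = ((-346)·6 − 10·(-38))/524 = -424/131; b = (104·(-38) − 10·(-346))/524 = -123/131.
Residuals: 161/131, 61/131, -301/131, -15/131, 147/131, -53/131; SSR = 1106/131.

SSR = 8.443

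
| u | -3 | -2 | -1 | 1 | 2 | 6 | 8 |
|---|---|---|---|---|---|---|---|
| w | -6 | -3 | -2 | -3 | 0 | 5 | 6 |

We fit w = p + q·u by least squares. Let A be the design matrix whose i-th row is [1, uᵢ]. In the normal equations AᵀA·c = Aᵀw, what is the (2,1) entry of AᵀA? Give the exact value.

Row 2 ↔ basis u, column 1 ↔ basis 1, so (AᵀA)_{2,1} = Σᵢ u = (-3)·(1) + (-2)·(1) + (-1)·(1) + (1)·(1) + (2)·(1) + (6)·(1) + (8)·(1) = 11.

11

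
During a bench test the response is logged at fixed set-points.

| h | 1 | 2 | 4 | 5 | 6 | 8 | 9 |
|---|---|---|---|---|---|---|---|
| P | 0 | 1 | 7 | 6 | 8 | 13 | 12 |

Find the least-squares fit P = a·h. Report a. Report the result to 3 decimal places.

Entries of MᵀM: Σh·h = 227.
Moment sums: Σh·P = 320.
MᵀM·[a]ᵀ = MᵀP becomes [[227]]·[a]ᵀ = [320]ᵀ.
a = 320/227 = 1.40969.

a = 1.410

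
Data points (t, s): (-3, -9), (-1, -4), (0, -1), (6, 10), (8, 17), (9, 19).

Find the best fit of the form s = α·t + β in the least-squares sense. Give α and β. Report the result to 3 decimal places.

Sums needed: Σt·t = 191, Σt = 19, Σ1 = 6.
Moment sums: Σt·s = 398, Σs = 32.
MᵀM·[α, β]ᵀ = Mᵀs becomes [[191, 19]; [19, 6]]·[α, β]ᵀ = [398, 32]ᵀ.
det = 191·6 − 19² = 785.
α = (398·6 − 19·32)/785 = 356/157; β = (191·32 − 19·398)/785 = -290/157.

α = 2.268, β = -1.847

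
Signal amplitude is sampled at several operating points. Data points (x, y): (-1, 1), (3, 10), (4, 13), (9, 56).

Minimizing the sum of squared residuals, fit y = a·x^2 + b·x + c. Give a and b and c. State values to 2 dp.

a = 0.58, b = 0.81, c = 1.34

The normal system AᵀA·[a, b, c]ᵀ = Aᵀy is [[6899, 819, 107]; [819, 107, 15]; [107, 15, 4]]·[a, b, c]ᵀ = [4835, 585, 80]ᵀ.
Solving the 3×3 system (Gaussian elimination) gives a = 1417/2428, b = 1971/2428, c = 816/607.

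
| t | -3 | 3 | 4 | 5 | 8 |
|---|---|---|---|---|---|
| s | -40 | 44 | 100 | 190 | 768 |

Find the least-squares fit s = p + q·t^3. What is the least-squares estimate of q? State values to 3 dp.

The normal system XᵀX·[p, q]ᵀ = Xᵀs is [[5, 701]; [701, 283323]]·[p, q]ᵀ = [1062, 425634]ᵀ.
Eliminating q: 283323·(row 1) − 701·(row 2) gives 925214·p = 283323·1062 − 701·425634 = 2519592, so p = 1259796/462607.
Then q = (425634 − 701·(1259796/462607))/283323 = 691854/462607.

q = 1.496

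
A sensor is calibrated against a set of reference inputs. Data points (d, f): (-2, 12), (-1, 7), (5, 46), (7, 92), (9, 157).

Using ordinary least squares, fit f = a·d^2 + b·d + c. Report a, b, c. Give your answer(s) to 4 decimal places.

a = 2.0847, b = -1.5782, c = 1.7706

The normal system XᵀX·[a, b, c]ᵀ = Xᵀf is [[9604, 1188, 160]; [1188, 160, 18]; [160, 18, 5]]·[a, b, c]ᵀ = [18430, 2256, 314]ᵀ.
Solving the 3×3 system (Gaussian elimination) gives a = 4011/1924, b = -51621/32708, c = 28957/16354.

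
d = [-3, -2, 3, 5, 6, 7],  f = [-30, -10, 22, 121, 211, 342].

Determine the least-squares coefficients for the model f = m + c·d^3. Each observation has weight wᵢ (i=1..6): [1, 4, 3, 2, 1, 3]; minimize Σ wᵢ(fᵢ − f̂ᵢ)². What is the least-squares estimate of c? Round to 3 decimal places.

Entries of XᵀWX: Σwᵢ·1 = 14, Σwᵢ·d^3 = 1517, Σwᵢ·d^3·d^3 = 434025.
And Σwᵢ·f = 1475, Σwᵢ·d^3·f = 430656.
Normal equations: [[14, 1517]; [1517, 434025]]·[m, c]ᵀ = [1475, 430656]ᵀ.
Δ = 14·434025 − 1517² = 3775061.
m = (1475·434025 − 1517·430656)/3775061 = -13118277/3775061; c = (14·430656 − 1517·1475)/3775061 = 3791609/3775061.

c = 1.004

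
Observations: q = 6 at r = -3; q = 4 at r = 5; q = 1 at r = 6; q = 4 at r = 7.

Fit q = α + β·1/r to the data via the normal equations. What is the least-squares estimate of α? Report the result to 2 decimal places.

Compute the Gram sums: Σ1 = 4, Σ1/r = 37/210, Σ1/r·1/r = 8789/44100.
Right-hand side: Σq = 15, Σ1/r·q = -97/210.
det = 4·(8789/44100) − (37/210)² = 33787/44100.
α = (15·(8789/44100) − (37/210)·(-97/210))/(33787/44100) = 5888/1469; β = (4·(-97/210) − (37/210)·15)/(33787/44100) = -8610/1469.

α = 4.01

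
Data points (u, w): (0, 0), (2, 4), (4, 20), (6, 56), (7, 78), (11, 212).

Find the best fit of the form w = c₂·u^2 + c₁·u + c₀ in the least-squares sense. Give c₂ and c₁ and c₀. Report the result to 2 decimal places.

AᵀA·[c₂, c₁, c₀]ᵀ = Aᵀw reads: 18610·c₂ + 1962·c₁ + 226·c₀ = 31826;  1962·c₂ + 226·c₁ + 30·c₀ = 3302;  226·c₂ + 30·c₁ + 6·c₀ = 370.
Solving the 3×3 system (Gaussian elimination) gives c₂ = 28411/14095, c₁ = -41737/14095, c₀ = 7729/14095.

c₂ = 2.02, c₁ = -2.96, c₀ = 0.55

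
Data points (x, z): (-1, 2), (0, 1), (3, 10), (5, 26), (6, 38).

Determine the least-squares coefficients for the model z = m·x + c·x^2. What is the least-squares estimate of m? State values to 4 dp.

m = -0.1611

The normal system MᵀM·[m, c]ᵀ = Mᵀz is [[71, 367]; [367, 2003]]·[m, c]ᵀ = [386, 2110]ᵀ.
Δ = 71·2003 − 367² = 7524.
m = (386·2003 − 367·2110)/7524 = -101/627; c = (71·2110 − 367·386)/7524 = 679/627.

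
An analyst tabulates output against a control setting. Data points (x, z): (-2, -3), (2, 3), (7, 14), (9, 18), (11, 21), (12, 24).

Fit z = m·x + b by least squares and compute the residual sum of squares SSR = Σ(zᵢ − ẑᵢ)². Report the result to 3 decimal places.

SSR = 2.350

Forming MᵀM = [[403, 39]; [39, 6]] and Mᵀz = [791, 77]ᵀ gives MᵀM·[m, b]ᵀ = Mᵀz.
Δ = 403·6 − 39² = 897.
m = (791·6 − 39·77)/897 = 581/299; b = (403·77 − 39·791)/897 = 14/69.
Residuals: 613/897, -977/897, 175/897, 277/897, -518/897, 430/897; SSR = 2108/897.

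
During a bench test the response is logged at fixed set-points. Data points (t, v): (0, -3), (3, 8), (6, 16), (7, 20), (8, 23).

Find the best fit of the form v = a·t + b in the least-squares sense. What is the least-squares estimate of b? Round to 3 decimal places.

The normal equations are: 158·a + 24·b = 444;  24·a + 5·b = 64.
(Σt·t = 158, Σt = 24, Σ1 = 5, Σt·v = 444, Σv = 64.)
Δ = 158·5 − 24² = 214.
a = (444·5 − 24·64)/214 = 342/107; b = (158·64 − 24·444)/214 = -272/107.

b = -2.542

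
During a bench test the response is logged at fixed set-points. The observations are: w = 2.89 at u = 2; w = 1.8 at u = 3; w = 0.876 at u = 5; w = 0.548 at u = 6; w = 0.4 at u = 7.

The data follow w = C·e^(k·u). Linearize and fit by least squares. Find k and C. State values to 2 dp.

k = -0.39, C = 6.15

Linearized form: ln w = k·u + ln C. From the 5 transformed points,
Over the data: Σu = 23.0000, Σ(u)² = 123.0000, Σln w = -0.0011, Σu·ln w = -6.7990.
Normal system: [[123.0000, 23.0000]; [23.0000, 5]]·[k, ln C]ᵀ = [-6.7990, -0.0011]ᵀ.
Δ = 123.0000·5 − (23.0000)² = 86.0000; k = (-6.7990·5 − 23.0000·-0.0011)/86.0000 = -0.39499, ln C = (123.0000·-0.0011 − 23.0000·-6.7990)/86.0000 = 1.81674, so C = exp(1.81674) = 6.15175.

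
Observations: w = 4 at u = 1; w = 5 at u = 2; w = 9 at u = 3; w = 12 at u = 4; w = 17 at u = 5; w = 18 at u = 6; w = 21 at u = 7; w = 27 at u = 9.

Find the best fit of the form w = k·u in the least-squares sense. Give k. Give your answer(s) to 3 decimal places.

k = 3.041

Sums needed: Σu·u = 221.
Right-hand side: Σu·w = 672.
XᵀX·[k]ᵀ = Xᵀw becomes [[221]]·[k]ᵀ = [672]ᵀ.
Hence k = 672 / 221 ≈ 3.04072.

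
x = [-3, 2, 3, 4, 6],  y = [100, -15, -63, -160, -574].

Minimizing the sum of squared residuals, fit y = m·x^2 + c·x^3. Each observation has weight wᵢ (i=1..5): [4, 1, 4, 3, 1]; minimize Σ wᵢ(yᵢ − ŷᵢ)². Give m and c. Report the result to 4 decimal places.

With design matrix A, AᵀWA = [[2728, 10880]; [10880, 64840]] and AᵀWy = [-27072, -172428]ᵀ.
Eliminating c: 64840·(row 1) − 10880·(row 2) gives 58509120·m = 64840·(-27072) − 10880·(-172428) = 120668160, so m = 125696/60947.
Then c = ((-172428) − 10880·(125696/60947))/64840 = -1831669/609470.

m = 2.0624, c = -3.0053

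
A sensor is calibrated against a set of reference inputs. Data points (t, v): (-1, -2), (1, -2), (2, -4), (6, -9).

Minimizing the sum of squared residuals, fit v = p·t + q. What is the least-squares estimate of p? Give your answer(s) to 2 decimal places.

p = -1.08

Setting ∂/∂p … = 0 gives: 42·p + 8·q = -62;  8·p + 4·q = -17.
(Σt·t = 42, Σt = 8, Σ1 = 4, Σt·v = -62, Σv = -17.)
Eliminating q: 4·(row 1) − 8·(row 2) gives 104·p = 4·(-62) − 8·(-17) = -112, so p = -14/13.
Then q = ((-17) − 8·(-14/13))/4 = -109/52.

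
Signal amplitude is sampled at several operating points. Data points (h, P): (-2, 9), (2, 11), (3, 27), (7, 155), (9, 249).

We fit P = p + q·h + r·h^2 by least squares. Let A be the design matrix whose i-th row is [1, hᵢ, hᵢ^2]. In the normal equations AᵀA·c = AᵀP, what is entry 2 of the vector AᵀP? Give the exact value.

3411

Entry 2 ↔ basis h, so (AᵀP)_{2} = Σᵢ (h)·Pᵢ = (-2)·(9) + (2)·(11) + (3)·(27) + (7)·(155) + (9)·(249) = 3411.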